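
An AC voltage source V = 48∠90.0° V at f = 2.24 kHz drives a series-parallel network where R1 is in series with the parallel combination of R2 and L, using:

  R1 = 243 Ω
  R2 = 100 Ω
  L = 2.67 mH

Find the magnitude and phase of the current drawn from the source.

Step 1 — Angular frequency: ω = 2π·f = 2π·2240 = 1.407e+04 rad/s.
Step 2 — Component impedances:
  R1: Z = R = 243 Ω
  R2: Z = R = 100 Ω
  L: Z = jωL = j·1.407e+04·0.00267 = 0 + j37.58 Ω
Step 3 — Parallel branch: R2 || L = 1/(1/R2 + 1/L) = 12.37 + j32.93 Ω.
Step 4 — Series with R1: Z_total = R1 + (R2 || L) = 255.4 + j32.93 Ω = 257.5∠7.3° Ω.
Step 5 — Source phasor: V = 48∠90.0° V = 0 + j48 V.
Step 6 — Ohm's law: I = V / Z_total = (0 + j48) / (255.4 + j32.93) = 0.02384 + j0.1849 A.
Step 7 — Convert to polar: |I| = 0.1864 A, ∠I = 82.7°.

I = 0.1864∠82.7° A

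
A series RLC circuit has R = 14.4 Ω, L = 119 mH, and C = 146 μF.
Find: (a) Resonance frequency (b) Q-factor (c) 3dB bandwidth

Step 1 — Resonance: ω₀ = 1/√(LC) = 1/√(0.119·0.000146) = 239.9 rad/s.
Step 2 — f₀ = ω₀/(2π) = 38.18 Hz.
Step 3 — Series Q: Q = ω₀L/R = 239.9·0.119/14.4 = 1.983.
Step 4 — Bandwidth: Δω = ω₀/Q = 121 rad/s; BW = Δω/(2π) = 19.26 Hz.

(a) f₀ = 38.18 Hz  (b) Q = 1.983  (c) BW = 19.26 Hz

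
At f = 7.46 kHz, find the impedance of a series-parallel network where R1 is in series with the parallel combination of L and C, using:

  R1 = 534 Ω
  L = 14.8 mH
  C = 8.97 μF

Step 1 — Angular frequency: ω = 2π·f = 2π·7460 = 4.687e+04 rad/s.
Step 2 — Component impedances:
  R1: Z = R = 534 Ω
  L: Z = jωL = j·4.687e+04·0.0148 = 0 + j693.7 Ω
  C: Z = 1/(jωC) = -j/(ω·C) = 0 - j2.378 Ω
Step 3 — Parallel branch: L || C = 1/(1/L + 1/C) = 0 - j2.387 Ω.
Step 4 — Series with R1: Z_total = R1 + (L || C) = 534 - j2.387 Ω = 534∠-0.3° Ω.

Z = 534 - j2.387 Ω = 534∠-0.3° Ω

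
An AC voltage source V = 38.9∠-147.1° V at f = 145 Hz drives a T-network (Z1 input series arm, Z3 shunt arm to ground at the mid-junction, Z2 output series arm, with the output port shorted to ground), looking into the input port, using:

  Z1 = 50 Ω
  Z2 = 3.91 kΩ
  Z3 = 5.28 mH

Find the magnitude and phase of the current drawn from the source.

Step 1 — Angular frequency: ω = 2π·f = 2π·145 = 911.1 rad/s.
Step 2 — Component impedances:
  Z1: Z = R = 50 Ω
  Z2: Z = R = 3910 Ω
  Z3: Z = jωL = j·911.1·0.00528 = 0 + j4.81 Ω
Step 3 — With the output port shorted to ground, the output series arm Z2 runs from the junction to ground; the shunt arm Z3 also runs from the junction to ground. They appear in parallel: Z3 || Z2 = 0.005918 + j4.81 Ω.
Step 4 — Series with input arm Z1: Z_in = Z1 + (Z3 || Z2) = 50.01 + j4.81 Ω = 50.24∠5.5° Ω.
Step 5 — Source phasor: V = 38.9∠-147.1° V = -32.66 - j21.13 V.
Step 6 — Ohm's law: I = V / Z_total = (-32.66 - j21.13) / (50.01 + j4.81) = -0.6874 - j0.3564 A.
Step 7 — Convert to polar: |I| = 0.7743 A, ∠I = -152.6°.

I = 0.7743∠-152.6° A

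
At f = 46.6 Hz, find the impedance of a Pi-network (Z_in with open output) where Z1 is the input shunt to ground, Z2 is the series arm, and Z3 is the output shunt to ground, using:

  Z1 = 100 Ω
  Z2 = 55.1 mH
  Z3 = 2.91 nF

Step 1 — Angular frequency: ω = 2π·f = 2π·46.6 = 292.8 rad/s.
Step 2 — Component impedances:
  Z1: Z = R = 100 Ω
  Z2: Z = jωL = j·292.8·0.0551 = 0 + j16.13 Ω
  Z3: Z = 1/(jωC) = -j/(ω·C) = 0 - j1.174e+06 Ω
Step 3 — With open output, the series arm Z2 and the output shunt Z3 appear in series to ground: Z2 + Z3 = 0 - j1.174e+06 Ω.
Step 4 — Parallel with input shunt Z1: Z_in = Z1 || (Z2 + Z3) = 100 - j0.00852 Ω = 100∠-0.0° Ω.

Z = 100 - j0.00852 Ω = 100∠-0.0° Ω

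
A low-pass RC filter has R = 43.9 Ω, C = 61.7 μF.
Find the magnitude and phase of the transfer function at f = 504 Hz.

Step 1 — Angular frequency: ω = 2π·504 = 3167 rad/s.
Step 2 — Transfer function: H(jω) = 1/(1 + jωRC).
Step 3 — Denominator: 1 + jωRC = 1 + j·3167·43.9·6.17e-05 = 1 + j8.577.
Step 4 — H = 0.01341 - j0.115.
Step 5 — Magnitude: |H| = 0.1158 (-18.7 dB); phase: φ = -83.4°.

|H| = 0.1158 (-18.7 dB), φ = -83.4°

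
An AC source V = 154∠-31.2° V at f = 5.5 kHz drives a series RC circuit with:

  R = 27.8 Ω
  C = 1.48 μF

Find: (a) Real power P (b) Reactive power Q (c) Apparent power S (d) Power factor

Step 1 — Angular frequency: ω = 2π·f = 2π·5500 = 3.456e+04 rad/s.
Step 2 — Component impedances:
  R: Z = R = 27.8 Ω
  C: Z = 1/(jωC) = -j/(ω·C) = 0 - j19.55 Ω
Step 3 — Series combination: Z_total = R + C = 27.8 - j19.55 Ω = 33.99∠-35.1° Ω.
Step 4 — Source phasor: V = 154∠-31.2° V = 131.7 - j79.78 V.
Step 5 — Current: I = V / Z = 4.521 + j0.3097 A = 4.531∠3.9° A.
Step 6 — Complex power: S = V·I* = 570.8 - j401.4 VA.
Step 7 — Real power: P = Re(S) = 570.8 W.
Step 8 — Reactive power: Q = Im(S) = -401.4 VAR.
Step 9 — Apparent power: |S| = 697.8 VA.
Step 10 — Power factor: PF = P/|S| = 0.818 (leading).

(a) P = 570.8 W  (b) Q = -401.4 VAR  (c) S = 697.8 VA  (d) PF = 0.818 (leading)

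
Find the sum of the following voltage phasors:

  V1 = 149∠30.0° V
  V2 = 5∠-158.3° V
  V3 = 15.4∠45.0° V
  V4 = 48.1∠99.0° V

Step 1 — Convert each phasor to rectangular form:
  V1 = 149·(cos(30.0°) + j·sin(30.0°)) = 129 + j74.5 V
  V2 = 5·(cos(-158.3°) + j·sin(-158.3°)) = -4.646 - j1.849 V
  V3 = 15.4·(cos(45.0°) + j·sin(45.0°)) = 10.89 + j10.89 V
  V4 = 48.1·(cos(99.0°) + j·sin(99.0°)) = -7.524 + j47.51 V
Step 2 — Sum components: V_total = 127.8 + j131 V.
Step 3 — Convert to polar: |V_total| = 183 V, ∠V_total = 45.7°.

V_total = 183∠45.7° V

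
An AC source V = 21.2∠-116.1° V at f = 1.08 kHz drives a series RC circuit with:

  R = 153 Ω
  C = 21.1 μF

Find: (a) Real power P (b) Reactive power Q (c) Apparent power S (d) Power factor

Step 1 — Angular frequency: ω = 2π·f = 2π·1080 = 6786 rad/s.
Step 2 — Component impedances:
  R: Z = R = 153 Ω
  C: Z = 1/(jωC) = -j/(ω·C) = 0 - j6.984 Ω
Step 3 — Series combination: Z_total = R + C = 153 - j6.984 Ω = 153.2∠-2.6° Ω.
Step 4 — Source phasor: V = 21.2∠-116.1° V = -9.327 - j19.04 V.
Step 5 — Current: I = V / Z = -0.05516 - j0.127 A = 0.1384∠-113.5° A.
Step 6 — Complex power: S = V·I* = 2.931 - j0.1338 VA.
Step 7 — Real power: P = Re(S) = 2.931 W.
Step 8 — Reactive power: Q = Im(S) = -0.1338 VAR.
Step 9 — Apparent power: |S| = 2.934 VA.
Step 10 — Power factor: PF = P/|S| = 0.999 (leading).

(a) P = 2.931 W  (b) Q = -0.1338 VAR  (c) S = 2.934 VA  (d) PF = 0.999 (leading)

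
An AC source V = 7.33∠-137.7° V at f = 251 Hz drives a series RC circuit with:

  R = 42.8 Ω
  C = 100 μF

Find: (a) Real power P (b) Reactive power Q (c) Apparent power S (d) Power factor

Step 1 — Angular frequency: ω = 2π·f = 2π·251 = 1577 rad/s.
Step 2 — Component impedances:
  R: Z = R = 42.8 Ω
  C: Z = 1/(jωC) = -j/(ω·C) = 0 - j6.341 Ω
Step 3 — Series combination: Z_total = R + C = 42.8 - j6.341 Ω = 43.27∠-8.4° Ω.
Step 4 — Source phasor: V = 7.33∠-137.7° V = -5.421 - j4.933 V.
Step 5 — Current: I = V / Z = -0.1072 - j0.1311 A = 0.1694∠-129.3° A.
Step 6 — Complex power: S = V·I* = 1.228 - j0.182 VA.
Step 7 — Real power: P = Re(S) = 1.228 W.
Step 8 — Reactive power: Q = Im(S) = -0.182 VAR.
Step 9 — Apparent power: |S| = 1.242 VA.
Step 10 — Power factor: PF = P/|S| = 0.9892 (leading).

(a) P = 1.228 W  (b) Q = -0.182 VAR  (c) S = 1.242 VA  (d) PF = 0.9892 (leading)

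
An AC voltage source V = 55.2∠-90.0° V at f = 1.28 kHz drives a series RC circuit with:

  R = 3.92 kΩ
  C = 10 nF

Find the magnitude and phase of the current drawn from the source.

Step 1 — Angular frequency: ω = 2π·f = 2π·1280 = 8042 rad/s.
Step 2 — Component impedances:
  R: Z = R = 3920 Ω
  C: Z = 1/(jωC) = -j/(ω·C) = 0 - j1.243e+04 Ω
Step 3 — Series combination: Z_total = R + C = 3920 - j1.243e+04 Ω = 1.304e+04∠-72.5° Ω.
Step 4 — Source phasor: V = 55.2∠-90.0° V = 0 - j55.2 V.
Step 5 — Ohm's law: I = V / Z_total = (0 - j55.2) / (3920 - j1.243e+04) = 0.004038 - j0.001273 A.
Step 6 — Convert to polar: |I| = 0.004234 A, ∠I = -17.5°.

I = 0.004234∠-17.5° A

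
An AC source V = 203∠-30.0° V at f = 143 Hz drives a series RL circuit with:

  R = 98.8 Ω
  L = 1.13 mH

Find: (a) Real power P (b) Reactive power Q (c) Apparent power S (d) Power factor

Step 1 — Angular frequency: ω = 2π·f = 2π·143 = 898.5 rad/s.
Step 2 — Component impedances:
  R: Z = R = 98.8 Ω
  L: Z = jωL = j·898.5·0.00113 = 0 + j1.015 Ω
Step 3 — Series combination: Z_total = R + L = 98.8 + j1.015 Ω = 98.81∠0.6° Ω.
Step 4 — Source phasor: V = 203∠-30.0° V = 175.8 - j101.5 V.
Step 5 — Current: I = V / Z = 1.769 - j1.046 A = 2.055∠-30.6° A.
Step 6 — Complex power: S = V·I* = 417.1 + j4.286 VA.
Step 7 — Real power: P = Re(S) = 417.1 W.
Step 8 — Reactive power: Q = Im(S) = 4.286 VAR.
Step 9 — Apparent power: |S| = 417.1 VA.
Step 10 — Power factor: PF = P/|S| = 0.9999 (lagging).

(a) P = 417.1 W  (b) Q = 4.286 VAR  (c) S = 417.1 VA  (d) PF = 0.9999 (lagging)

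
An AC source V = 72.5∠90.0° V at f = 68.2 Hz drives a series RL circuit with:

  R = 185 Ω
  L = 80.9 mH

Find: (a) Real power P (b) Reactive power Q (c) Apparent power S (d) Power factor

Step 1 — Angular frequency: ω = 2π·f = 2π·68.2 = 428.5 rad/s.
Step 2 — Component impedances:
  R: Z = R = 185 Ω
  L: Z = jωL = j·428.5·0.0809 = 0 + j34.67 Ω
Step 3 — Series combination: Z_total = R + L = 185 + j34.67 Ω = 188.2∠10.6° Ω.
Step 4 — Source phasor: V = 72.5∠90.0° V = 0 + j72.5 V.
Step 5 — Current: I = V / Z = 0.07094 + j0.3786 A = 0.3852∠79.4° A.
Step 6 — Complex power: S = V·I* = 27.45 + j5.143 VA.
Step 7 — Real power: P = Re(S) = 27.45 W.
Step 8 — Reactive power: Q = Im(S) = 5.143 VAR.
Step 9 — Apparent power: |S| = 27.93 VA.
Step 10 — Power factor: PF = P/|S| = 0.9829 (lagging).

(a) P = 27.45 W  (b) Q = 5.143 VAR  (c) S = 27.93 VA  (d) PF = 0.9829 (lagging)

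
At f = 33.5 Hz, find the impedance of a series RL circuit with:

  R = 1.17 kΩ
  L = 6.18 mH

Step 1 — Angular frequency: ω = 2π·f = 2π·33.5 = 210.5 rad/s.
Step 2 — Component impedances:
  R: Z = R = 1170 Ω
  L: Z = jωL = j·210.5·0.00618 = 0 + j1.301 Ω
Step 3 — Series combination: Z_total = R + L = 1170 + j1.301 Ω = 1170∠0.1° Ω.

Z = 1170 + j1.301 Ω = 1170∠0.1° Ω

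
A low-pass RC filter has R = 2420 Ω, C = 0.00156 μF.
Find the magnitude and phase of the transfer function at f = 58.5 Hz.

Step 1 — Angular frequency: ω = 2π·58.5 = 367.6 rad/s.
Step 2 — Transfer function: H(jω) = 1/(1 + jωRC).
Step 3 — Denominator: 1 + jωRC = 1 + j·367.6·2420·1.56e-09 = 1 + j0.001388.
Step 4 — H = 1 - j0.001388.
Step 5 — Magnitude: |H| = 1 (-0.0 dB); phase: φ = -0.1°.

|H| = 1 (-0.0 dB), φ = -0.1°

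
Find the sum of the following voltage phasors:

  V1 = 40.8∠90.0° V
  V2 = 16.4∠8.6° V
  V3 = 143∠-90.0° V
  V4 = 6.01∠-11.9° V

Step 1 — Convert each phasor to rectangular form:
  V1 = 40.8·(cos(90.0°) + j·sin(90.0°)) = 0 + j40.8 V
  V2 = 16.4·(cos(8.6°) + j·sin(8.6°)) = 16.22 + j2.452 V
  V3 = 143·(cos(-90.0°) + j·sin(-90.0°)) = 0 - j143 V
  V4 = 6.01·(cos(-11.9°) + j·sin(-11.9°)) = 5.881 - j1.239 V
Step 2 — Sum components: V_total = 22.1 - j101 V.
Step 3 — Convert to polar: |V_total| = 103.4 V, ∠V_total = -77.7°.

V_total = 103.4∠-77.7° V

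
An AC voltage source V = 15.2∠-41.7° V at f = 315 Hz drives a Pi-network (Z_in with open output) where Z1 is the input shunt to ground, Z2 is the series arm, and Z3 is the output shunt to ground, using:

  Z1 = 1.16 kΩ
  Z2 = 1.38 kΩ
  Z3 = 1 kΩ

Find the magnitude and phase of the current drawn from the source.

Step 1 — Angular frequency: ω = 2π·f = 2π·315 = 1979 rad/s.
Step 2 — Component impedances:
  Z1: Z = R = 1160 Ω
  Z2: Z = R = 1380 Ω
  Z3: Z = R = 1000 Ω
Step 3 — With open output, the series arm Z2 and the output shunt Z3 appear in series to ground: Z2 + Z3 = 2380 Ω.
Step 4 — Parallel with input shunt Z1: Z_in = Z1 || (Z2 + Z3) = 779.9 Ω = 779.9∠0.0° Ω.
Step 5 — Source phasor: V = 15.2∠-41.7° V = 11.35 - j10.11 V.
Step 6 — Ohm's law: I = V / Z_total = (11.35 - j10.11) / (779.9) = 0.01455 - j0.01297 A.
Step 7 — Convert to polar: |I| = 0.01949 A, ∠I = -41.7°.

I = 0.01949∠-41.7° A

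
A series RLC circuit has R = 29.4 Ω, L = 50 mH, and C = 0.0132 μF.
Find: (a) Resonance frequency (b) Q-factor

Step 1 — Resonance condition Im(Z)=0 gives ω₀ = 1/√(LC).
Step 2 — ω₀ = 1/√(0.05·1.32e-08) = 3.892e+04 rad/s.
Step 3 — f₀ = ω₀/(2π) = 6195 Hz.
Step 4 — Series Q: Q = ω₀L/R = 3.892e+04·0.05/29.4 = 66.2.

(a) f₀ = 6195 Hz  (b) Q = 66.2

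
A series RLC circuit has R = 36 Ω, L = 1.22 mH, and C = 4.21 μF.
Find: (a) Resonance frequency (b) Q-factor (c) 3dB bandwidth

Step 1 — Resonance: ω₀ = 1/√(LC) = 1/√(0.00122·4.21e-06) = 1.395e+04 rad/s.
Step 2 — f₀ = ω₀/(2π) = 2221 Hz.
Step 3 — Series Q: Q = ω₀L/R = 1.395e+04·0.00122/36 = 0.4729.
Step 4 — Bandwidth: Δω = ω₀/Q = 2.951e+04 rad/s; BW = Δω/(2π) = 4696 Hz.

(a) f₀ = 2221 Hz  (b) Q = 0.4729  (c) BW = 4696 Hz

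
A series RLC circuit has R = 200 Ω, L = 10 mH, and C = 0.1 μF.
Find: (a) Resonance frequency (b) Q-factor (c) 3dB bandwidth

Step 1 — Resonance: ω₀ = 1/√(LC) = 1/√(0.01·1e-07) = 3.162e+04 rad/s.
Step 2 — f₀ = ω₀/(2π) = 5033 Hz.
Step 3 — Series Q: Q = ω₀L/R = 3.162e+04·0.01/200 = 1.581.
Step 4 — Bandwidth: Δω = ω₀/Q = 2e+04 rad/s; BW = Δω/(2π) = 3183 Hz.

(a) f₀ = 5033 Hz  (b) Q = 1.581  (c) BW = 3183 Hz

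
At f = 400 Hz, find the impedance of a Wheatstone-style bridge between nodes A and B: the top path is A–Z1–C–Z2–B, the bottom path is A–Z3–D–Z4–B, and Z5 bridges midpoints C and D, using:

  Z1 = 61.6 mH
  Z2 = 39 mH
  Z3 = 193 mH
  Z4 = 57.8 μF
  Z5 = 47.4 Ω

Step 1 — Angular frequency: ω = 2π·f = 2π·400 = 2513 rad/s.
Step 2 — Component impedances:
  Z1: Z = jωL = j·2513·0.0616 = 0 + j154.8 Ω
  Z2: Z = jωL = j·2513·0.039 = 0 + j98.02 Ω
  Z3: Z = jωL = j·2513·0.193 = 0 + j485.1 Ω
  Z4: Z = 1/(jωC) = -j/(ω·C) = 0 - j6.884 Ω
  Z5: Z = R = 47.4 Ω
Step 3 — Bridge requires nodal analysis (the Z5 bridge couples midpoints C and D, so the two paths cannot be reduced to a simple series/parallel combination). Setting node B to ground and injecting 1 A at node A, the 3-node admittance system at A, C, D solves to V_A = Z_AB = 24.34 + j124.4 Ω = 126.8∠78.9° Ω.

Z = 24.34 + j124.4 Ω = 126.8∠78.9° Ω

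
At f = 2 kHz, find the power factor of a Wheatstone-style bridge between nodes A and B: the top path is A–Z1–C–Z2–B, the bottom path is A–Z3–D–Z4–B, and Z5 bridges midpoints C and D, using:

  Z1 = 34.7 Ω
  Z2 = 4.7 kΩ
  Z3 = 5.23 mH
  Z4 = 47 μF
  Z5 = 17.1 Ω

Step 1 — Angular frequency: ω = 2π·f = 2π·2000 = 1.257e+04 rad/s.
Step 2 — Component impedances:
  Z1: Z = R = 34.7 Ω
  Z2: Z = R = 4700 Ω
  Z3: Z = jωL = j·1.257e+04·0.00523 = 0 + j65.72 Ω
  Z4: Z = 1/(jωC) = -j/(ω·C) = 0 - j1.693 Ω
  Z5: Z = R = 17.1 Ω
Step 3 — Bridge requires nodal analysis (the Z5 bridge couples midpoints C and D, so the two paths cannot be reduced to a simple series/parallel combination). Setting node B to ground and injecting 1 A at node A, the 3-node admittance system at A, C, D solves to V_A = Z_AB = 31.94 + j23.46 Ω = 39.63∠36.3° Ω.
Step 4 — Power factor: PF = cos(φ) = Re(Z)/|Z| = 31.937/39.628 = 0.8059.
Step 5 — Type: Im(Z) = 23.46 ⇒ lagging (phase φ = 36.3°).

PF = 0.8059 (lagging, φ = 36.3°)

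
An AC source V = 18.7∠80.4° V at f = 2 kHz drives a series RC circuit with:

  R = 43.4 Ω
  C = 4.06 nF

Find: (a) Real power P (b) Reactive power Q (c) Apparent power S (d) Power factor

Step 1 — Angular frequency: ω = 2π·f = 2π·2000 = 1.257e+04 rad/s.
Step 2 — Component impedances:
  R: Z = R = 43.4 Ω
  C: Z = 1/(jωC) = -j/(ω·C) = 0 - j1.96e+04 Ω
Step 3 — Series combination: Z_total = R + C = 43.4 - j1.96e+04 Ω = 1.96e+04∠-89.9° Ω.
Step 4 — Source phasor: V = 18.7∠80.4° V = 3.119 + j18.44 V.
Step 5 — Current: I = V / Z = -0.0009403 + j0.0001612 A = 0.0009541∠170.3° A.
Step 6 — Complex power: S = V·I* = 3.95e-05 - j0.01784 VA.
Step 7 — Real power: P = Re(S) = 3.95e-05 W.
Step 8 — Reactive power: Q = Im(S) = -0.01784 VAR.
Step 9 — Apparent power: |S| = 0.01784 VA.
Step 10 — Power factor: PF = P/|S| = 0.002214 (leading).

(a) P = 3.95e-05 W  (b) Q = -0.01784 VAR  (c) S = 0.01784 VA  (d) PF = 0.002214 (leading)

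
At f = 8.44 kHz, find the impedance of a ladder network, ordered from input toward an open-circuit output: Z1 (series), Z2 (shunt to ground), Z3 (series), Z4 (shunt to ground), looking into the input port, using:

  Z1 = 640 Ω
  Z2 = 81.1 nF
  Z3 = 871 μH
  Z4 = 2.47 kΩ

Step 1 — Angular frequency: ω = 2π·f = 2π·8440 = 5.303e+04 rad/s.
Step 2 — Component impedances:
  Z1: Z = R = 640 Ω
  Z2: Z = 1/(jωC) = -j/(ω·C) = 0 - j232.5 Ω
  Z3: Z = jωL = j·5.303e+04·0.000871 = 0 + j46.19 Ω
  Z4: Z = R = 2470 Ω
Step 3 — Ladder network (open output): work backward from the far end, alternating series and parallel combinations. Z_in = 661.8 - j230.9 Ω = 700.9∠-19.2° Ω.

Z = 661.8 - j230.9 Ω = 700.9∠-19.2° Ω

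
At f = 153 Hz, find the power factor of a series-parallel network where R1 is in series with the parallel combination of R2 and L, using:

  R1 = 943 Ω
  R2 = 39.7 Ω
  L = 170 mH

Step 1 — Angular frequency: ω = 2π·f = 2π·153 = 961.3 rad/s.
Step 2 — Component impedances:
  R1: Z = R = 943 Ω
  R2: Z = R = 39.7 Ω
  L: Z = jωL = j·961.3·0.17 = 0 + j163.4 Ω
Step 3 — Parallel branch: R2 || L = 1/(1/R2 + 1/L) = 37.49 + j9.107 Ω.
Step 4 — Series with R1: Z_total = R1 + (R2 || L) = 980.5 + j9.107 Ω = 980.5∠0.5° Ω.
Step 5 — Power factor: PF = cos(φ) = Re(Z)/|Z| = 980.5/980.5 = 1.
Step 6 — Type: Im(Z) = 9.107 ⇒ lagging (phase φ = 0.5°).

PF = 1 (lagging, φ = 0.5°)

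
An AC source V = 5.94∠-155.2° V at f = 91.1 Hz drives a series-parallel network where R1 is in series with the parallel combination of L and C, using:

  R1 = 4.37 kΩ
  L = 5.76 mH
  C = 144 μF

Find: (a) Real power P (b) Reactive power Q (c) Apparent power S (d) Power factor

Step 1 — Angular frequency: ω = 2π·f = 2π·91.1 = 572.4 rad/s.
Step 2 — Component impedances:
  R1: Z = R = 4370 Ω
  L: Z = jωL = j·572.4·0.00576 = 0 + j3.297 Ω
  C: Z = 1/(jωC) = -j/(ω·C) = 0 - j12.13 Ω
Step 3 — Parallel branch: L || C = 1/(1/L + 1/C) = 0 + j4.527 Ω.
Step 4 — Series with R1: Z_total = R1 + (L || C) = 4370 + j4.527 Ω = 4370∠0.1° Ω.
Step 5 — Source phasor: V = 5.94∠-155.2° V = -5.392 - j2.492 V.
Step 6 — Current: I = V / Z = -0.001235 - j0.0005689 A = 0.001359∠-155.3° A.
Step 7 — Complex power: S = V·I* = 0.008074 + j8.365e-06 VA.
Step 8 — Real power: P = Re(S) = 0.008074 W.
Step 9 — Reactive power: Q = Im(S) = 8.365e-06 VAR.
Step 10 — Apparent power: |S| = 0.008074 VA.
Step 11 — Power factor: PF = P/|S| = 1 (lagging).

(a) P = 0.008074 W  (b) Q = 8.365e-06 VAR  (c) S = 0.008074 VA  (d) PF = 1 (lagging)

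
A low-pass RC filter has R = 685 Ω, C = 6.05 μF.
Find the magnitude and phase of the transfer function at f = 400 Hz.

Step 1 — Angular frequency: ω = 2π·400 = 2513 rad/s.
Step 2 — Transfer function: H(jω) = 1/(1 + jωRC).
Step 3 — Denominator: 1 + jωRC = 1 + j·2513·685·6.05e-06 = 1 + j10.42.
Step 4 — H = 0.009134 - j0.09513.
Step 5 — Magnitude: |H| = 0.09557 (-20.4 dB); phase: φ = -84.5°.

|H| = 0.09557 (-20.4 dB), φ = -84.5°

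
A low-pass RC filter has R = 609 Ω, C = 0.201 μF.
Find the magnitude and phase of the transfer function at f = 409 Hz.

Step 1 — Angular frequency: ω = 2π·409 = 2570 rad/s.
Step 2 — Transfer function: H(jω) = 1/(1 + jωRC).
Step 3 — Denominator: 1 + jωRC = 1 + j·2570·609·2.01e-07 = 1 + j0.3146.
Step 4 — H = 0.91 - j0.2862.
Step 5 — Magnitude: |H| = 0.9539 (-0.4 dB); phase: φ = -17.5°.

|H| = 0.9539 (-0.4 dB), φ = -17.5°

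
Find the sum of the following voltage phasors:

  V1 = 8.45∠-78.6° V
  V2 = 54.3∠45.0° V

Step 1 — Convert each phasor to rectangular form:
  V1 = 8.45·(cos(-78.6°) + j·sin(-78.6°)) = 1.67 - j8.283 V
  V2 = 54.3·(cos(45.0°) + j·sin(45.0°)) = 38.4 + j38.4 V
Step 2 — Sum components: V_total = 40.07 + j30.11 V.
Step 3 — Convert to polar: |V_total| = 50.12 V, ∠V_total = 36.9°.

V_total = 50.12∠36.9° V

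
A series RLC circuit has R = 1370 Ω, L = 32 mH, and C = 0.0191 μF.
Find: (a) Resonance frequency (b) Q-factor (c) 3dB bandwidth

Step 1 — Resonance condition Im(Z)=0 gives ω₀ = 1/√(LC).
Step 2 — ω₀ = 1/√(0.032·1.91e-08) = 4.045e+04 rad/s.
Step 3 — f₀ = ω₀/(2π) = 6438 Hz.
Step 4 — Series Q: Q = ω₀L/R = 4.045e+04·0.032/1370 = 0.9448.
Step 5 — 3dB bandwidth: Δω = ω₀/Q = 4.281e+04 rad/s; BW = Δω/(2π) = 6814 Hz.

(a) f₀ = 6438 Hz  (b) Q = 0.9448  (c) BW = 6814 Hz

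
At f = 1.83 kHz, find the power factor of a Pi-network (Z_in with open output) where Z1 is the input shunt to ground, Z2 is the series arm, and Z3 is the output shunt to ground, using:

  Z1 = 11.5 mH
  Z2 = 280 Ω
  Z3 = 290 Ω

Step 1 — Angular frequency: ω = 2π·f = 2π·1830 = 1.15e+04 rad/s.
Step 2 — Component impedances:
  Z1: Z = jωL = j·1.15e+04·0.0115 = 0 + j132.2 Ω
  Z2: Z = R = 280 Ω
  Z3: Z = R = 290 Ω
Step 3 — With open output, the series arm Z2 and the output shunt Z3 appear in series to ground: Z2 + Z3 = 570 Ω.
Step 4 — Parallel with input shunt Z1: Z_in = Z1 || (Z2 + Z3) = 29.11 + j125.5 Ω = 128.8∠76.9° Ω.
Step 5 — Power factor: PF = cos(φ) = Re(Z)/|Z| = 29.11/128.8 = 0.226.
Step 6 — Type: Im(Z) = 125.5 ⇒ lagging (phase φ = 76.9°).

PF = 0.226 (lagging, φ = 76.9°)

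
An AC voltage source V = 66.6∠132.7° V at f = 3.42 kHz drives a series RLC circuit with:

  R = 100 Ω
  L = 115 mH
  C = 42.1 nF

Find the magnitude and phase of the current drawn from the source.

Step 1 — Angular frequency: ω = 2π·f = 2π·3420 = 2.149e+04 rad/s.
Step 2 — Component impedances:
  R: Z = R = 100 Ω
  L: Z = jωL = j·2.149e+04·0.115 = 0 + j2471 Ω
  C: Z = 1/(jωC) = -j/(ω·C) = 0 - j1105 Ω
Step 3 — Series combination: Z_total = R + L + C = 100 + j1366 Ω = 1369∠85.8° Ω.
Step 4 — Source phasor: V = 66.6∠132.7° V = -45.17 + j48.95 V.
Step 5 — Ohm's law: I = V / Z_total = (-45.17 + j48.95) / (100 + j1366) = 0.03324 + j0.0355 A.
Step 6 — Convert to polar: |I| = 0.04863 A, ∠I = 46.9°.

I = 0.04863∠46.9° A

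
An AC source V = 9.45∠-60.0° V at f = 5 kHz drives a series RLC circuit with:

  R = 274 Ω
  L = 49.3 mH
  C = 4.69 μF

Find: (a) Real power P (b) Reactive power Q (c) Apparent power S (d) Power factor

Step 1 — Angular frequency: ω = 2π·f = 2π·5000 = 3.142e+04 rad/s.
Step 2 — Component impedances:
  R: Z = R = 274 Ω
  L: Z = jωL = j·3.142e+04·0.0493 = 0 + j1549 Ω
  C: Z = 1/(jωC) = -j/(ω·C) = 0 - j6.787 Ω
Step 3 — Series combination: Z_total = R + L + C = 274 + j1542 Ω = 1566∠79.9° Ω.
Step 4 — Source phasor: V = 9.45∠-60.0° V = 4.725 - j8.184 V.
Step 5 — Current: I = V / Z = -0.004617 - j0.003885 A = 0.006034∠-139.9° A.
Step 6 — Complex power: S = V·I* = 0.009976 + j0.05614 VA.
Step 7 — Real power: P = Re(S) = 0.009976 W.
Step 8 — Reactive power: Q = Im(S) = 0.05614 VAR.
Step 9 — Apparent power: |S| = 0.05702 VA.
Step 10 — Power factor: PF = P/|S| = 0.1749 (lagging).

(a) P = 0.009976 W  (b) Q = 0.05614 VAR  (c) S = 0.05702 VA  (d) PF = 0.1749 (lagging)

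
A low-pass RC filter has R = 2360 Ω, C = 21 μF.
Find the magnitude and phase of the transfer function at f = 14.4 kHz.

Step 1 — Angular frequency: ω = 2π·1.44e+04 = 9.048e+04 rad/s.
Step 2 — Transfer function: H(jω) = 1/(1 + jωRC).
Step 3 — Denominator: 1 + jωRC = 1 + j·9.048e+04·2360·2.1e-05 = 1 + j4484.
Step 4 — H = 4.973e-08 - j0.000223.
Step 5 — Magnitude: |H| = 0.000223 (-73.0 dB); phase: φ = -90.0°.

|H| = 0.000223 (-73.0 dB), φ = -90.0°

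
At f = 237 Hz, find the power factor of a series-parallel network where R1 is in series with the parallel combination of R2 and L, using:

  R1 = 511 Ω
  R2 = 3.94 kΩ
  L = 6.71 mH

Step 1 — Angular frequency: ω = 2π·f = 2π·237 = 1489 rad/s.
Step 2 — Component impedances:
  R1: Z = R = 511 Ω
  R2: Z = R = 3940 Ω
  L: Z = jωL = j·1489·0.00671 = 0 + j9.992 Ω
Step 3 — Parallel branch: R2 || L = 1/(1/R2 + 1/L) = 0.02534 + j9.992 Ω.
Step 4 — Series with R1: Z_total = R1 + (R2 || L) = 511 + j9.992 Ω = 511.1∠1.1° Ω.
Step 5 — Power factor: PF = cos(φ) = Re(Z)/|Z| = 511/511.1 = 0.9998.
Step 6 — Type: Im(Z) = 9.992 ⇒ lagging (phase φ = 1.1°).

PF = 0.9998 (lagging, φ = 1.1°)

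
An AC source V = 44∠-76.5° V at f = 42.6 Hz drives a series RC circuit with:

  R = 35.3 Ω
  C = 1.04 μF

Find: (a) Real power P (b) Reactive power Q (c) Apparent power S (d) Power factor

Step 1 — Angular frequency: ω = 2π·f = 2π·42.6 = 267.7 rad/s.
Step 2 — Component impedances:
  R: Z = R = 35.3 Ω
  C: Z = 1/(jωC) = -j/(ω·C) = 0 - j3592 Ω
Step 3 — Series combination: Z_total = R + C = 35.3 - j3592 Ω = 3593∠-89.4° Ω.
Step 4 — Source phasor: V = 44∠-76.5° V = 10.27 - j42.78 V.
Step 5 — Current: I = V / Z = 0.01194 + j0.002742 A = 0.01225∠12.9° A.
Step 6 — Complex power: S = V·I* = 0.005295 - j0.5389 VA.
Step 7 — Real power: P = Re(S) = 0.005295 W.
Step 8 — Reactive power: Q = Im(S) = -0.5389 VAR.
Step 9 — Apparent power: |S| = 0.5389 VA.
Step 10 — Power factor: PF = P/|S| = 0.009826 (leading).

(a) P = 0.005295 W  (b) Q = -0.5389 VAR  (c) S = 0.5389 VA  (d) PF = 0.009826 (leading)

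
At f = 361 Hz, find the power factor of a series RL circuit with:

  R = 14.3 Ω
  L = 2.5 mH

Step 1 — Angular frequency: ω = 2π·f = 2π·361 = 2268 rad/s.
Step 2 — Component impedances:
  R: Z = R = 14.3 Ω
  L: Z = jωL = j·2268·0.0025 = 0 + j5.671 Ω
Step 3 — Series combination: Z_total = R + L = 14.3 + j5.671 Ω = 15.38∠21.6° Ω.
Step 4 — Power factor: PF = cos(φ) = Re(Z)/|Z| = 14.3/15.383 = 0.9296.
Step 5 — Type: Im(Z) = 5.671 ⇒ lagging (phase φ = 21.6°).

PF = 0.9296 (lagging, φ = 21.6°)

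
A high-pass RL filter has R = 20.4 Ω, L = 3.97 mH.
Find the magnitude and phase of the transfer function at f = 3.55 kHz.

Step 1 — Angular frequency: ω = 2π·3550 = 2.231e+04 rad/s.
Step 2 — Transfer function: H(jω) = jωL/(R + jωL).
Step 3 — Numerator jωL = j·88.55; denominator R + jωL = 20.4 + j88.55.
Step 4 — H = 0.9496 + j0.2188.
Step 5 — Magnitude: |H| = 0.9745 (-0.2 dB); phase: φ = 13.0°.

|H| = 0.9745 (-0.2 dB), φ = 13.0°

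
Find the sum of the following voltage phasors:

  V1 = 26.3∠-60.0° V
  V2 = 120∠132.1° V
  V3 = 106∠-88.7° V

Step 1 — Convert each phasor to rectangular form:
  V1 = 26.3·(cos(-60.0°) + j·sin(-60.0°)) = 13.15 - j22.78 V
  V2 = 120·(cos(132.1°) + j·sin(132.1°)) = -80.45 + j89.04 V
  V3 = 106·(cos(-88.7°) + j·sin(-88.7°)) = 2.405 - j106 V
Step 2 — Sum components: V_total = -64.9 - j39.71 V.
Step 3 — Convert to polar: |V_total| = 76.08 V, ∠V_total = -148.5°.

V_total = 76.08∠-148.5° V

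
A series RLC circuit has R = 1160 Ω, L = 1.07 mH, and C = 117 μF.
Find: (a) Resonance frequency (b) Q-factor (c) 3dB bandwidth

Step 1 — Resonance: ω₀ = 1/√(LC) = 1/√(0.00107·0.000117) = 2826 rad/s.
Step 2 — f₀ = ω₀/(2π) = 449.8 Hz.
Step 3 — Series Q: Q = ω₀L/R = 2826·0.00107/1160 = 0.002607.
Step 4 — Bandwidth: Δω = ω₀/Q = 1.084e+06 rad/s; BW = Δω/(2π) = 1.725e+05 Hz.

(a) f₀ = 449.8 Hz  (b) Q = 0.002607  (c) BW = 1.725e+05 Hz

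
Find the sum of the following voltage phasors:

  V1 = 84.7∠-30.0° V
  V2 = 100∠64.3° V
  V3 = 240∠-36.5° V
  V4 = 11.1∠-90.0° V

Step 1 — Convert each phasor to rectangular form:
  V1 = 84.7·(cos(-30.0°) + j·sin(-30.0°)) = 73.35 - j42.35 V
  V2 = 100·(cos(64.3°) + j·sin(64.3°)) = 43.37 + j90.11 V
  V3 = 240·(cos(-36.5°) + j·sin(-36.5°)) = 192.9 - j142.8 V
  V4 = 11.1·(cos(-90.0°) + j·sin(-90.0°)) = 0 - j11.1 V
Step 2 — Sum components: V_total = 309.6 - j106.1 V.
Step 3 — Convert to polar: |V_total| = 327.3 V, ∠V_total = -18.9°.

V_total = 327.3∠-18.9° V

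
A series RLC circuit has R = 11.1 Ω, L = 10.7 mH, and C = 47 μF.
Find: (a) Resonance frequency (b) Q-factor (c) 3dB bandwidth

Step 1 — Resonance: ω₀ = 1/√(LC) = 1/√(0.0107·4.7e-05) = 1410 rad/s.
Step 2 — f₀ = ω₀/(2π) = 224.4 Hz.
Step 3 — Series Q: Q = ω₀L/R = 1410·0.0107/11.1 = 1.359.
Step 4 — Bandwidth: Δω = ω₀/Q = 1037 rad/s; BW = Δω/(2π) = 165.1 Hz.

(a) f₀ = 224.4 Hz  (b) Q = 1.359  (c) BW = 165.1 Hz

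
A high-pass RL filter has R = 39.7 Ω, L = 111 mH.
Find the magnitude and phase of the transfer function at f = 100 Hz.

Step 1 — Angular frequency: ω = 2π·100 = 628.3 rad/s.
Step 2 — Transfer function: H(jω) = jωL/(R + jωL).
Step 3 — Numerator jωL = j·69.74; denominator R + jωL = 39.7 + j69.74.
Step 4 — H = 0.7553 + j0.4299.
Step 5 — Magnitude: |H| = 0.8691 (-1.2 dB); phase: φ = 29.6°.

|H| = 0.8691 (-1.2 dB), φ = 29.6°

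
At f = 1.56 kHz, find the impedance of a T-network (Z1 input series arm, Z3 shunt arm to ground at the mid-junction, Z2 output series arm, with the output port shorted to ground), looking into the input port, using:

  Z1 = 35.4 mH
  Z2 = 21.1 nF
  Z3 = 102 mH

Step 1 — Angular frequency: ω = 2π·f = 2π·1560 = 9802 rad/s.
Step 2 — Component impedances:
  Z1: Z = jωL = j·9802·0.0354 = 0 + j347 Ω
  Z2: Z = 1/(jωC) = -j/(ω·C) = 0 - j4835 Ω
  Z3: Z = jωL = j·9802·0.102 = 0 + j999.8 Ω
Step 3 — With the output port shorted to ground, the output series arm Z2 runs from the junction to ground; the shunt arm Z3 also runs from the junction to ground. They appear in parallel: Z3 || Z2 = 0 + j1260 Ω.
Step 4 — Series with input arm Z1: Z_in = Z1 + (Z3 || Z2) = 0 + j1607 Ω = 1607∠90.0° Ω.

Z = 0 + j1607 Ω = 1607∠90.0° Ω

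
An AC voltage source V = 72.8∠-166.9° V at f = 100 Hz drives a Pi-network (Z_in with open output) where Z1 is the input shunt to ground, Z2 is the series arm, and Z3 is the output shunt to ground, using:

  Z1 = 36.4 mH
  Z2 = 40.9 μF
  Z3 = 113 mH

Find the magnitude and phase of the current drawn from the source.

Step 1 — Angular frequency: ω = 2π·f = 2π·100 = 628.3 rad/s.
Step 2 — Component impedances:
  Z1: Z = jωL = j·628.3·0.0364 = 0 + j22.87 Ω
  Z2: Z = 1/(jωC) = -j/(ω·C) = 0 - j38.91 Ω
  Z3: Z = jωL = j·628.3·0.113 = 0 + j71 Ω
Step 3 — With open output, the series arm Z2 and the output shunt Z3 appear in series to ground: Z2 + Z3 = 0 + j32.09 Ω.
Step 4 — Parallel with input shunt Z1: Z_in = Z1 || (Z2 + Z3) = 0 + j13.35 Ω = 13.35∠90.0° Ω.
Step 5 — Source phasor: V = 72.8∠-166.9° V = -70.91 - j16.5 V.
Step 6 — Ohm's law: I = V / Z_total = (-70.91 - j16.5) / (0 + j13.35) = -1.236 + j5.31 A.
Step 7 — Convert to polar: |I| = 5.452 A, ∠I = 103.1°.

I = 5.452∠103.1° A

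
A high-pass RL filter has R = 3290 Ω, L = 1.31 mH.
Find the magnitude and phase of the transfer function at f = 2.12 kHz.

Step 1 — Angular frequency: ω = 2π·2120 = 1.332e+04 rad/s.
Step 2 — Transfer function: H(jω) = jωL/(R + jωL).
Step 3 — Numerator jωL = j·17.45; denominator R + jωL = 3290 + j17.45.
Step 4 — H = 2.813e-05 + j0.005304.
Step 5 — Magnitude: |H| = 0.005304 (-45.5 dB); phase: φ = 89.7°.

|H| = 0.005304 (-45.5 dB), φ = 89.7°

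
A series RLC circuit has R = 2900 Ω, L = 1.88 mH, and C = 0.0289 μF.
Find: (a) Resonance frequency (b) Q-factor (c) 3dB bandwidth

Step 1 — Resonance: ω₀ = 1/√(LC) = 1/√(0.00188·2.89e-08) = 1.357e+05 rad/s.
Step 2 — f₀ = ω₀/(2π) = 2.159e+04 Hz.
Step 3 — Series Q: Q = ω₀L/R = 1.357e+05·0.00188/2900 = 0.08795.
Step 4 — Bandwidth: Δω = ω₀/Q = 1.543e+06 rad/s; BW = Δω/(2π) = 2.455e+05 Hz.

(a) f₀ = 2.159e+04 Hz  (b) Q = 0.08795  (c) BW = 2.455e+05 Hz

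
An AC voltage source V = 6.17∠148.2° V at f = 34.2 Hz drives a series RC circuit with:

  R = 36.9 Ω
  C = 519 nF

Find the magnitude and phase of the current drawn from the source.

Step 1 — Angular frequency: ω = 2π·f = 2π·34.2 = 214.9 rad/s.
Step 2 — Component impedances:
  R: Z = R = 36.9 Ω
  C: Z = 1/(jωC) = -j/(ω·C) = 0 - j8967 Ω
Step 3 — Series combination: Z_total = R + C = 36.9 - j8967 Ω = 8967∠-89.8° Ω.
Step 4 — Source phasor: V = 6.17∠148.2° V = -5.244 + j3.251 V.
Step 5 — Ohm's law: I = V / Z_total = (-5.244 + j3.251) / (36.9 - j8967) = -0.000365 - j0.0005833 A.
Step 6 — Convert to polar: |I| = 0.0006881 A, ∠I = -122.0°.

I = 0.0006881∠-122.0° A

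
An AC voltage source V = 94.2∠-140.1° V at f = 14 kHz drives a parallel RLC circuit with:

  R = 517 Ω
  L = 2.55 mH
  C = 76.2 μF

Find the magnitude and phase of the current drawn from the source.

Step 1 — Angular frequency: ω = 2π·f = 2π·1.4e+04 = 8.796e+04 rad/s.
Step 2 — Component impedances:
  R: Z = R = 517 Ω
  L: Z = jωL = j·8.796e+04·0.00255 = 0 + j224.3 Ω
  C: Z = 1/(jωC) = -j/(ω·C) = 0 - j0.1492 Ω
Step 3 — Parallel combination: 1/Z_total = 1/R + 1/L + 1/C; Z_total = 4.311e-05 - j0.1493 Ω = 0.1493∠-90.0° Ω.
Step 4 — Source phasor: V = 94.2∠-140.1° V = -72.27 - j60.42 V.
Step 5 — Ohm's law: I = V / Z_total = (-72.27 - j60.42) / (4.311e-05 - j0.1493) = 404.6 - j484.2 A.
Step 6 — Convert to polar: |I| = 631 A, ∠I = -50.1°.

I = 631∠-50.1° A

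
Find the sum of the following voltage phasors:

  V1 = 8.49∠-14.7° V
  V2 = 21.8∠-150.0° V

Step 1 — Convert each phasor to rectangular form:
  V1 = 8.49·(cos(-14.7°) + j·sin(-14.7°)) = 8.212 - j2.154 V
  V2 = 21.8·(cos(-150.0°) + j·sin(-150.0°)) = -18.88 - j10.9 V
Step 2 — Sum components: V_total = -10.67 - j13.05 V.
Step 3 — Convert to polar: |V_total| = 16.86 V, ∠V_total = -129.3°.

V_total = 16.86∠-129.3° V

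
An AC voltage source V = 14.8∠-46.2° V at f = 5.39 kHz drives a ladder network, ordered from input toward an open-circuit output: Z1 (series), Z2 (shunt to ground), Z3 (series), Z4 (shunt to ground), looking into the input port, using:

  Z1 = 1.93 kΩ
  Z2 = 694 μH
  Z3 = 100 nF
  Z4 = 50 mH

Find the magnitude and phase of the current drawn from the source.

Step 1 — Angular frequency: ω = 2π·f = 2π·5390 = 3.387e+04 rad/s.
Step 2 — Component impedances:
  Z1: Z = R = 1930 Ω
  Z2: Z = jωL = j·3.387e+04·0.000694 = 0 + j23.5 Ω
  Z3: Z = 1/(jωC) = -j/(ω·C) = 0 - j295.3 Ω
  Z4: Z = jωL = j·3.387e+04·0.05 = 0 + j1693 Ω
Step 3 — Ladder network (open output): work backward from the far end, alternating series and parallel combinations. Z_in = 1930 + j23.11 Ω = 1930∠0.7° Ω.
Step 4 — Source phasor: V = 14.8∠-46.2° V = 10.24 - j10.68 V.
Step 5 — Ohm's law: I = V / Z_total = (10.24 - j10.68) / (1930 + j23.11) = 0.005241 - j0.005598 A.
Step 6 — Convert to polar: |I| = 0.007668 A, ∠I = -46.9°.

I = 0.007668∠-46.9° A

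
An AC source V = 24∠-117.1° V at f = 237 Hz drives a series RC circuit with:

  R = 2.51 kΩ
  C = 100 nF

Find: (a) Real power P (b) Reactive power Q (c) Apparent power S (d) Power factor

Step 1 — Angular frequency: ω = 2π·f = 2π·237 = 1489 rad/s.
Step 2 — Component impedances:
  R: Z = R = 2510 Ω
  C: Z = 1/(jωC) = -j/(ω·C) = 0 - j6715 Ω
Step 3 — Series combination: Z_total = R + C = 2510 - j6715 Ω = 7169∠-69.5° Ω.
Step 4 — Source phasor: V = 24∠-117.1° V = -10.93 - j21.37 V.
Step 5 — Current: I = V / Z = 0.002258 - j0.002472 A = 0.003348∠-47.6° A.
Step 6 — Complex power: S = V·I* = 0.02813 - j0.07526 VA.
Step 7 — Real power: P = Re(S) = 0.02813 W.
Step 8 — Reactive power: Q = Im(S) = -0.07526 VAR.
Step 9 — Apparent power: |S| = 0.08034 VA.
Step 10 — Power factor: PF = P/|S| = 0.3501 (leading).

(a) P = 0.02813 W  (b) Q = -0.07526 VAR  (c) S = 0.08034 VA  (d) PF = 0.3501 (leading)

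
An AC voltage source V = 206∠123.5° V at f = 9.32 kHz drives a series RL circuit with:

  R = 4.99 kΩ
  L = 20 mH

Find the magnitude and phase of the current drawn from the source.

Step 1 — Angular frequency: ω = 2π·f = 2π·9320 = 5.856e+04 rad/s.
Step 2 — Component impedances:
  R: Z = R = 4990 Ω
  L: Z = jωL = j·5.856e+04·0.02 = 0 + j1171 Ω
Step 3 — Series combination: Z_total = R + L = 4990 + j1171 Ω = 5126∠13.2° Ω.
Step 4 — Source phasor: V = 206∠123.5° V = -113.7 + j171.8 V.
Step 5 — Ohm's law: I = V / Z_total = (-113.7 + j171.8) / (4990 + j1171) = -0.01394 + j0.0377 A.
Step 6 — Convert to polar: |I| = 0.04019 A, ∠I = 110.3°.

I = 0.04019∠110.3° A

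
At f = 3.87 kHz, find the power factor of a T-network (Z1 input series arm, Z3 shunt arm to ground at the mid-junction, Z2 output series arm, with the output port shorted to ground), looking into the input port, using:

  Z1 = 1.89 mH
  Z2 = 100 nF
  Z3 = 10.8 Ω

Step 1 — Angular frequency: ω = 2π·f = 2π·3870 = 2.432e+04 rad/s.
Step 2 — Component impedances:
  Z1: Z = jωL = j·2.432e+04·0.00189 = 0 + j45.96 Ω
  Z2: Z = 1/(jωC) = -j/(ω·C) = 0 - j411.3 Ω
  Z3: Z = R = 10.8 Ω
Step 3 — With the output port shorted to ground, the output series arm Z2 runs from the junction to ground; the shunt arm Z3 also runs from the junction to ground. They appear in parallel: Z3 || Z2 = 10.79 - j0.2834 Ω.
Step 4 — Series with input arm Z1: Z_in = Z1 + (Z3 || Z2) = 10.79 + j45.67 Ω = 46.93∠76.7° Ω.
Step 5 — Power factor: PF = cos(φ) = Re(Z)/|Z| = 10.793/46.931 = 0.23.
Step 6 — Type: Im(Z) = 45.67 ⇒ lagging (phase φ = 76.7°).

PF = 0.23 (lagging, φ = 76.7°)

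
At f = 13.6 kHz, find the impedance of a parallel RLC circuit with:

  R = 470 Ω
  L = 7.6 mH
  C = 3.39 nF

Step 1 — Angular frequency: ω = 2π·f = 2π·1.36e+04 = 8.545e+04 rad/s.
Step 2 — Component impedances:
  R: Z = R = 470 Ω
  L: Z = jωL = j·8.545e+04·0.0076 = 0 + j649.4 Ω
  C: Z = 1/(jωC) = -j/(ω·C) = 0 - j3452 Ω
Step 3 — Parallel combination: 1/Z_total = 1/R + 1/L + 1/C; Z_total = 349.4 + j205.3 Ω = 405.2∠30.4° Ω.

Z = 349.4 + j205.3 Ω = 405.2∠30.4° Ω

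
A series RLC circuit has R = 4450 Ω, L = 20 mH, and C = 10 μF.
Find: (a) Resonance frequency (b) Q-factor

Step 1 — Resonance condition Im(Z)=0 gives ω₀ = 1/√(LC).
Step 2 — ω₀ = 1/√(0.02·1e-05) = 2236 rad/s.
Step 3 — f₀ = ω₀/(2π) = 355.9 Hz.
Step 4 — Series Q: Q = ω₀L/R = 2236·0.02/4450 = 0.01005.

(a) f₀ = 355.9 Hz  (b) Q = 0.01005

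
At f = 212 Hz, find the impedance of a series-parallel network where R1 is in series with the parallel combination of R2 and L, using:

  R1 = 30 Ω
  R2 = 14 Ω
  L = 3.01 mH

Step 1 — Angular frequency: ω = 2π·f = 2π·212 = 1332 rad/s.
Step 2 — Component impedances:
  R1: Z = R = 30 Ω
  R2: Z = R = 14 Ω
  L: Z = jωL = j·1332·0.00301 = 0 + j4.009 Ω
Step 3 — Parallel branch: R2 || L = 1/(1/R2 + 1/L) = 1.061 + j3.706 Ω.
Step 4 — Series with R1: Z_total = R1 + (R2 || L) = 31.06 + j3.706 Ω = 31.28∠6.8° Ω.

Z = 31.06 + j3.706 Ω = 31.28∠6.8° Ω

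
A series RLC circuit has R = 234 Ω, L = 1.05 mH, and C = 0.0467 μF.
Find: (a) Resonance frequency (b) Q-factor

Step 1 — Resonance condition Im(Z)=0 gives ω₀ = 1/√(LC).
Step 2 — ω₀ = 1/√(0.00105·4.67e-08) = 1.428e+05 rad/s.
Step 3 — f₀ = ω₀/(2π) = 2.273e+04 Hz.
Step 4 — Series Q: Q = ω₀L/R = 1.428e+05·0.00105/234 = 0.6408.

(a) f₀ = 2.273e+04 Hz  (b) Q = 0.6408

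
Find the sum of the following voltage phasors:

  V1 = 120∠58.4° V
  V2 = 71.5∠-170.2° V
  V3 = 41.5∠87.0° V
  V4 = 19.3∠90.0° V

Step 1 — Convert each phasor to rectangular form:
  V1 = 120·(cos(58.4°) + j·sin(58.4°)) = 62.88 + j102.2 V
  V2 = 71.5·(cos(-170.2°) + j·sin(-170.2°)) = -70.46 - j12.17 V
  V3 = 41.5·(cos(87.0°) + j·sin(87.0°)) = 2.172 + j41.44 V
  V4 = 19.3·(cos(90.0°) + j·sin(90.0°)) = 0 + j19.3 V
Step 2 — Sum components: V_total = -5.406 + j150.8 V.
Step 3 — Convert to polar: |V_total| = 150.9 V, ∠V_total = 92.1°.

V_total = 150.9∠92.1° V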